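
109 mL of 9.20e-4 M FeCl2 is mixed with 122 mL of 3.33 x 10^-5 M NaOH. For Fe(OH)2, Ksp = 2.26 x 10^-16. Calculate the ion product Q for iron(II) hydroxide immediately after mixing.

Total volume = 109 + 122 = 231 mL.
[Fe^2+] = 9.20 × 10^-4 × (109/231) = 4.341 × 10^-4 M
[OH^-] = 3.33 x 10^-5 × (122/231) = 1.759 × 10^-5 M
Fe(OH)2(s) ⇌ Fe^2+(aq) + 2 OH^-(aq), so Q = [Fe^2+][OH^-]^2
Q = (4.341 x 10^-4)(1.759 × 10^-5)^2 = 1.34 × 10^-13
Q > Ksp, so Fe(OH)2 will precipitate.

1.34e-13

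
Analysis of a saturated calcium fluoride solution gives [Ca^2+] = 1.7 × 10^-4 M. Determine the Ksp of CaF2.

Ksp = 2.0 × 10^-11

CaF2(s) ⇌ Ca^2+(aq) + 2 F^-(aq)
Stoichiometry gives [F^-] = (2/1)[Ca^2+] = 3.40 × 10^-4 M.
Ksp = [Ca^2+][F^-]^2
Ksp = 1.7 × 10^-4 × (3.40 × 10^-4)^2 = 2.0 × 10^-11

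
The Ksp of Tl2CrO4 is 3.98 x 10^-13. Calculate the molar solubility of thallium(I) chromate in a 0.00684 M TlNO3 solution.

s = 8.51 x 10^-9 M

Tl2CrO4(s) ⇌ 2 Tl^+(aq) + CrO4^2-(aq)
Ksp = [Tl^+]^2[CrO4^2-]
If s mol/L dissolves here, [Tl^+] = 0.00684 + 2s ≈ 0.00684, [CrO4^2-] = s (Ksp is small, so little additional dissolves).
Ksp ≈ (0.00684)^2 × s
s = 8.51 x 10^-9 M
Check: 2s = 1.7 × 10^-8 ≪ 0.00684, so the approximation is valid.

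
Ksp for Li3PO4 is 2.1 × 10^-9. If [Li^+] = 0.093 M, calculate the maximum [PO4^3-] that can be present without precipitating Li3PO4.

[PO4^3-] ≈ 2.6e-6 M

Li3PO4(s) ⇌ 3 Li^+(aq) + PO4^3-(aq)
Ksp = [Li^+]^3[PO4^3-]
Precipitation begins when Q = Ksp. With [Li^+] = 0.093 M:
2.1 × 10^-9 = (0.093)^3 × [PO4^3-]
[PO4^3-] = (2.1 × 10^-9 / 8.04 × 10^-4) = 2.6 x 10^-6 M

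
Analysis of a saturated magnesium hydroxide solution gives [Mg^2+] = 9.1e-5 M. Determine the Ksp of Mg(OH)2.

Mg(OH)2(s) ⇌ Mg^2+ + 2 OH^-
Stoichiometry gives [OH^-] = (2/1)[Mg^2+] = 1.82 × 10^-4 M.
Ksp = [Mg^2+][OH^-]^2
Ksp = 9.1 × 10^-5 × (1.82 × 10^-4)^2 = 3.0 x 10^-12

3.0e-12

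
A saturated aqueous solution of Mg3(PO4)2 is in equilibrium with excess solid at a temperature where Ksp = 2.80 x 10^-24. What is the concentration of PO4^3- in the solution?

1.53 x 10^-5 M

Mg3(PO4)2(s) <=> 3 Mg^2+(aq) + 2 PO4^3-(aq)
Ksp = [Mg^2+]^3[PO4^3-]^2
With molar solubility s: [Mg^2+] = 3s, [PO4^3-] = 2s.
Substituting: Ksp = (3s)^3(2s)^2 = 108s^5
Solving, s = (2.80 x 10^-24/108)^(1/5) = 7.634 x 10^-6 M
[PO4^3-] = 2s = 1.53 x 10^-5 M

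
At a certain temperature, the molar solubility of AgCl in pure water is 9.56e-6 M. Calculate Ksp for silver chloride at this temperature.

9.14e-11

AgCl(s) ⇌ Ag^+(aq) + Cl^-(aq)
With molar solubility s: [Ag^+] = s, [Cl^-] = s.
Ksp = [Ag^+][Cl^-]
Ksp = s × s = s^2
With s = 9.56 × 10^-6: Ksp = 9.14 × 10^-11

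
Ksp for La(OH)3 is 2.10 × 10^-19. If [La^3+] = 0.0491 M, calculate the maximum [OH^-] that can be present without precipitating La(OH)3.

[OH^-] ≈ 1.62e-6 M

La(OH)3(s) ⇌ La^3+(aq) + 3 OH^-(aq)
Ksp = [La^3+][OH^-]^3
Precipitation begins when Q = Ksp. With [La^3+] = 0.0491 M:
2.10 × 10^-19 = (0.0491) × [OH^-]^3
[OH^-] = (2.10 × 10^-19 / 4.91 x 10^-2)^(1/3) = 1.62 x 10^-6 M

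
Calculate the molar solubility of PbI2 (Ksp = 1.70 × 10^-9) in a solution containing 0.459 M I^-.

PbI2(s) <=> Pb^2+(aq) + 2 I^-(aq)
Ksp = [Pb^2+][I^-]^2
If s mol/L dissolves here, [Pb^2+] = s, [I^-] = 0.459 + 2s ≈ 0.459 (Ksp is small, so little additional dissolves).
Ksp ≈ s × (0.459)^2
s = 8.07 x 10^-9 M
Check: 2s = 1.6 x 10^-8 ≪ 0.459, so the approximation is valid.

8.07 × 10^-9 M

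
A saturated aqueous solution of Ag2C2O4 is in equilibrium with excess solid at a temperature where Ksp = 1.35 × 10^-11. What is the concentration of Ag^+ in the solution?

Ag2C2O4(s) ⇌ 2 Ag^+(aq) + C2O4^2-(aq)
Ksp = [Ag^+]^2[C2O4^2-]
For each mole of Ag2C2O4 that dissolves: [Ag^+] = 2s, [C2O4^2-] = s.
So Ksp = (2s)^2 × s = 4s^3
Solving, s = (1.35 × 10^-11/4)^(1/3) = 1.500 × 10^-4 M
[Ag^+] = 2s = 3.00 × 10^-4 M

[Ag^+] = 3.00e-4 M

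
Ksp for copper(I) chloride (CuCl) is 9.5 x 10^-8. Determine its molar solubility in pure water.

s = 3.1e-4 M

CuCl(s) <=> Cu^+ + Cl^-
Ksp = [Cu^+][Cl^-]
If s mol/L of CuCl dissolves, [Cu^+] = s and [Cl^-] = s.
Ksp = (s)(s) = s^2
s = (9.5 x 10^-8)^(1/2) = 3.1 × 10^-4 M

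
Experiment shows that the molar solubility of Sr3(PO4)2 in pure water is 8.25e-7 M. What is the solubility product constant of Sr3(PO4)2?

Ksp = 4.13 × 10^-29

Sr3(PO4)2(s) ⇌ 3 Sr^2+(aq) + 2 PO4^3-(aq)
If s mol/L of Sr3(PO4)2 dissolves, [Sr^2+] = 3s and [PO4^3-] = 2s.
Ksp = [Sr^2+]^3[PO4^3-]^2
So Ksp = (3s)^3 × (2s)^2 = 108s^5
Ksp = 108 × (8.25 x 10^-7)^5 = 4.13 × 10^-29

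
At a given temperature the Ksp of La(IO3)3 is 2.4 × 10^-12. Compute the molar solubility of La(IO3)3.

s = 5.5 × 10^-4 M

La(IO3)3(s) ⇌ La^3+(aq) + 3 IO3^-(aq)
Ksp = [La^3+][IO3^-]^3
With molar solubility s: [La^3+] = s, [IO3^-] = 3s.
So Ksp = s × (3s)^3 = 27s^4
s^4 = 2.4 × 10^-12 / 27, so s = 5.5 × 10^-4 M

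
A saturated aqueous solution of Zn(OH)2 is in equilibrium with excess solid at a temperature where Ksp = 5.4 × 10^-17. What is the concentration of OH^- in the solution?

Zn(OH)2(s) <=> Zn^2+ + 2 OH^-
Ksp = [Zn^2+][OH^-]^2
For each mole of Zn(OH)2 that dissolves: [Zn^2+] = s, [OH^-] = 2s.
So Ksp = s × (2s)^2 = 4s^3
s = (5.4 × 10^-17 / 4)^(1/3) = 2.38 × 10^-6 M
[OH^-] = 2s = 4.8 × 10^-6 M

[OH^-] ≈ 4.8e-6 M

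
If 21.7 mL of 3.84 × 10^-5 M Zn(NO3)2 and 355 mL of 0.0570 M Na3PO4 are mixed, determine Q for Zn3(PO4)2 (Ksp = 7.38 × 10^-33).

Q = 3.12 × 10^-20

Total volume = 21.7 + 355 = 376.7 mL.
[Zn^2+] = 3.84 x 10^-5 × (21.7/376.7) = 2.212 x 10^-6 M
[PO4^3-] = 5.70 x 10^-2 × (355/376.7) = 5.372 × 10^-2 M
Zn3(PO4)2(s) ⇌ 3 Zn^2+ + 2 PO4^3-, so Q = [Zn^2+]^3[PO4^3-]^2
Q = (2.212 x 10^-6)^3(5.372 × 10^-2)^2 = 3.12 × 10^-20
Q > Ksp, so Zn3(PO4)2 will precipitate.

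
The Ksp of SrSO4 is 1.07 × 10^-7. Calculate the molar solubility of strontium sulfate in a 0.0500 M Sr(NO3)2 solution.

2.14 × 10^-6 M

SrSO4(s) <=> Sr^2+(aq) + SO4^2-(aq)
Ksp = [Sr^2+][SO4^2-]
Let s be the molar solubility in this solution. [Sr^2+] = 0.0500 + s ≈ 0.0500, [SO4^2-] = s (since Sr^2+ from Sr(NO3)2 dominates).
Ksp ≈ 0.0500 × s
s = 2.14 x 10^-6 M
Check: s = 2.1 × 10^-6 ≪ 0.0500, so the approximation is valid.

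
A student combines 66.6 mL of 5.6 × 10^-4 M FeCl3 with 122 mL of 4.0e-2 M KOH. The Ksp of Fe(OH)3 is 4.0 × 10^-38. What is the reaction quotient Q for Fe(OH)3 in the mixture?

Total volume = 66.6 + 122 = 188.6 mL.
[Fe^3+] = 5.6 × 10^-4 × (66.6/188.6) = 1.98 × 10^-4 M
[OH^-] = 4.0 x 10^-2 × (122/188.6) = 2.59 x 10^-2 M
Fe(OH)3(s) ⇌ Fe^3+ + 3 OH^-, so Q = [Fe^3+][OH^-]^3
Q = (1.98 × 10^-4)(2.59 x 10^-2)^3 = 3.4 x 10^-9
Q > Ksp, so Fe(OH)3 will precipitate.

3.4 x 10^-9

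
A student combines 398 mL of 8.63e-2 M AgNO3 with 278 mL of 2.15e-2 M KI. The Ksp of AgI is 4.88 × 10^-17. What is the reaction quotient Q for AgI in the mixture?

Q ≈ 4.49e-4

Total volume = 398 + 278 = 676 mL.
[Ag^+] = 8.63 x 10^-2 × (398/676) = 5.081 x 10^-2 M
[I^-] = 2.15 x 10^-2 × (278/676) = 8.842 × 10^-3 M
AgI(s) ⇌ Ag^+ + I^-, so Q = [Ag^+][I^-]
Q = (5.081 × 10^-2)(8.842 x 10^-3) = 4.49 × 10^-4
Q > Ksp, so AgI will precipitate.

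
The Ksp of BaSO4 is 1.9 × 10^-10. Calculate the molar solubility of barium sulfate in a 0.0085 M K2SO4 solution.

BaSO4(s) ⇌ Ba^2+(aq) + SO4^2-(aq)
Ksp = [Ba^2+][SO4^2-]
If s mol/L dissolves here, [Ba^2+] = s, [SO4^2-] = 0.0085 + s ≈ 0.0085 (since SO4^2- from K2SO4 dominates).
Ksp ≈ s × 0.0085
s = 2.2 × 10^-8 M
Check: s = 2.2 × 10^-8 ≪ 0.0085, so the approximation is valid.

2.2e-8 M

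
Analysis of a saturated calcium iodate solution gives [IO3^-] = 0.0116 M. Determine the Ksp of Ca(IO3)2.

Ca(IO3)2(s) ⇌ Ca^2+ + 2 IO3^-
Stoichiometry gives [Ca^2+] = (1/2)[IO3^-] = 5.800 x 10^-3 M.
Ksp = [Ca^2+][IO3^-]^2
Ksp = 5.800 × 10^-3 × (1.16 x 10^-2)^2 = 7.80 x 10^-7

Ksp = 7.80 × 10^-7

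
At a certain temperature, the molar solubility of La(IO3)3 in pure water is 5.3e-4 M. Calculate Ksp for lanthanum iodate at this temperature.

2.1 × 10^-12

La(IO3)3(s) ⇌ La^3+(aq) + 3 IO3^-(aq)
For each mole of La(IO3)3 that dissolves: [La^3+] = s, [IO3^-] = 3s.
Ksp = [La^3+][IO3^-]^3
So Ksp = s × (3s)^3 = 27s^4
Ksp = 27 × (5.3 x 10^-4)^4 = 2.1 x 10^-12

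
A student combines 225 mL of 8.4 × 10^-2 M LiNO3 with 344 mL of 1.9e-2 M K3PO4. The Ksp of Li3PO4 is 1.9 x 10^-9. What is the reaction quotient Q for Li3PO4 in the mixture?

Q ≈ 4.2e-7

Total volume = 225 + 344 = 569 mL.
[Li^+] = 8.4 x 10^-2 × (225/569) = 3.32 x 10^-2 M
[PO4^3-] = 1.9 × 10^-2 × (344/569) = 1.15 × 10^-2 M
Li3PO4(s) <=> 3 Li^+(aq) + PO4^3-(aq), so Q = [Li^+]^3[PO4^3-]
Q = (3.32 × 10^-2)^3(1.15 x 10^-2) = 4.2 × 10^-7
Q > Ksp, so Li3PO4 will precipitate.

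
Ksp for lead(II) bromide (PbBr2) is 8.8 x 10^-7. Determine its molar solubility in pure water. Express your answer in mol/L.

PbBr2(s) <=> Pb^2+ + 2 Br^-
Ksp = [Pb^2+][Br^-]^2
Let s = molar solubility. Then [Pb^2+] = s and [Br^-] = 2s.
Ksp = s(2s)^2 = 4s^3
s^3 = 8.8 x 10^-7 / 4, so s = 6.0 × 10^-3 M

6.0 x 10^-3 M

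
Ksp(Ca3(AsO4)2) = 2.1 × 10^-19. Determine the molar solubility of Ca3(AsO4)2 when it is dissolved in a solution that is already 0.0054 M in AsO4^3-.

Ca3(AsO4)2(s) ⇌ 3 Ca^2+ + 2 AsO4^3-
Ksp = [Ca^2+]^3[AsO4^3-]^2
Let s = moles of Ca3(AsO4)2 that dissolve per litre. [Ca^2+] = 3s, [AsO4^3-] = 0.0054 + 2s ≈ 0.0054 (Ksp is small, so little additional dissolves).
Ksp ≈ (3s)^3 × (0.0054)^2
s = 6.4 x 10^-6 M
Check: 2s = 1.3 × 10^-5 ≪ 0.0054, so the approximation is valid.

s = 6.4 × 10^-6 M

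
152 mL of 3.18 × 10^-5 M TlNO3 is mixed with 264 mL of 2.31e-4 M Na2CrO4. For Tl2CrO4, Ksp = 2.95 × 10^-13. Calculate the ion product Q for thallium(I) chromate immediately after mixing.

1.98e-14

Total volume = 152 + 264 = 416 mL.
[Tl^+] = 3.18 × 10^-5 × (152/416) = 1.162 x 10^-5 M
[CrO4^2-] = 2.31 x 10^-4 × (264/416) = 1.466 × 10^-4 M
Tl2CrO4(s) <=> 2 Tl^+(aq) + CrO4^2-(aq), so Q = [Tl^+]^2[CrO4^2-]
Q = (1.162 x 10^-5)^2(1.466 x 10^-4) = 1.98 × 10^-14
Q < Ksp, so no precipitate of Tl2CrO4 forms.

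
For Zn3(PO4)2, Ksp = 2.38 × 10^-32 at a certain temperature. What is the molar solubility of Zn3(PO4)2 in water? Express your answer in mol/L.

Zn3(PO4)2(s) ⇌ 3 Zn^2+(aq) + 2 PO4^3-(aq)
Ksp = [Zn^2+]^3[PO4^3-]^2
Let s = molar solubility. Then [Zn^2+] = 3s and [PO4^3-] = 2s.
So Ksp = (3s)^3 × (2s)^2 = 108s^5
s = (2.38 × 10^-32 / 108)^(1/5) = 1.86 × 10^-7 M

1.86e-7 M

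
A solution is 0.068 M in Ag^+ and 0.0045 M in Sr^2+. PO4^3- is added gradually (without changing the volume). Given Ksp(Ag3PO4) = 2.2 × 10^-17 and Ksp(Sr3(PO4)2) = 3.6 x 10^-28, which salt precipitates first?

Each salt begins to precipitate when Q = Ksp, i.e. when [PO4^3-] reaches its threshold.
For Ag3PO4: 2.2 × 10^-17 = (0.068)^3 × [PO4^3-]  ⇒  [PO4^3-] = 7.0 x 10^-14 M.
For Sr3(PO4)2: 3.6 x 10^-28 = (0.0045)^3 × [PO4^3-]^2  ⇒  [PO4^3-] = 6.3 × 10^-11 M.
The salt with the lower threshold [PO4^3-] precipitates first: Ag3PO4.

Ag3PO4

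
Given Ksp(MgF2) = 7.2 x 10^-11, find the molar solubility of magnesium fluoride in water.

s = 2.6 x 10^-4 M

MgF2(s) ⇌ Mg^2+(aq) + 2 F^-(aq)
Ksp = [Mg^2+][F^-]^2
For each mole of MgF2 that dissolves: [Mg^2+] = s, [F^-] = 2s.
So Ksp = s × (2s)^2 = 4s^3
s^3 = 7.2 x 10^-11 / 4, so s = 2.6 × 10^-4 M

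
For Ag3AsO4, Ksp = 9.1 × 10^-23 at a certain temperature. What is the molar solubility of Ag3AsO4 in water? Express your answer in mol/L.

s = 1.4e-6 M

Ag3AsO4(s) ⇌ 3 Ag^+(aq) + AsO4^3-(aq)
Ksp = [Ag^+]^3[AsO4^3-]
If s mol/L of Ag3AsO4 dissolves, [Ag^+] = 3s and [AsO4^3-] = s.
So Ksp = (3s)^3 × s = 27s^4
s = (9.1 × 10^-23 / 27)^(1/4) = 1.4 × 10^-6 M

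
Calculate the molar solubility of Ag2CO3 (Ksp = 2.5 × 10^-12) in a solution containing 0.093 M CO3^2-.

Ag2CO3(s) ⇌ 2 Ag^+(aq) + CO3^2-(aq)
Ksp = [Ag^+]^2[CO3^2-]
Let s be the molar solubility in this solution. [Ag^+] = 2s, [CO3^2-] = 0.093 + s ≈ 0.093 (since the CO3^2- already present dominates).
Ksp ≈ (2s)^2 × 0.093
s = 2.6 x 10^-6 M
Check: s = 2.6 × 10^-6 ≪ 0.093, so the approximation is valid.

s = 2.6e-6 M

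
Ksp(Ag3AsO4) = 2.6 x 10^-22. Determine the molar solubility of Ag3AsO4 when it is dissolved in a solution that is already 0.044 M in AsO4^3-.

s ≈ 6.0 × 10^-8 M

Ag3AsO4(s) ⇌ 3 Ag^+ + AsO4^3-
Ksp = [Ag^+]^3[AsO4^3-]
Let s = moles of Ag3AsO4 that dissolve per litre. [Ag^+] = 3s, [AsO4^3-] = 0.044 + s ≈ 0.044 (since the AsO4^3- already present dominates).
Ksp ≈ (3s)^3 × 0.044
s = 6.0 x 10^-8 M
Check: s = 6.0 × 10^-8 ≪ 0.044, so the approximation is valid.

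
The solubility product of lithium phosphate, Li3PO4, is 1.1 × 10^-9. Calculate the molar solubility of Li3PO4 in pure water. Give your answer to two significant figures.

Li3PO4(s) ⇌ 3 Li^+ + PO4^3-
Ksp = [Li^+]^3[PO4^3-]
If s mol/L of Li3PO4 dissolves, [Li^+] = 3s and [PO4^3-] = s.
Ksp = (3s)^3s = 27s^4
s^4 = 1.1 × 10^-9 / 27, so s = 2.5 x 10^-3 M

s = 2.5e-3 M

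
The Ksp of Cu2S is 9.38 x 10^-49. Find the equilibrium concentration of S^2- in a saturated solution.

Cu2S(s) ⇌ 2 Cu^+ + S^2-
Ksp = [Cu^+]^2[S^2-]
If s mol/L of Cu2S dissolves, [Cu^+] = 2s and [S^2-] = s.
Substituting: Ksp = (2s)^2s = 4s^3
s = (9.38 x 10^-49 / 4)^(1/3) = 6.167 × 10^-17 M
[S^2-] = s = 6.17 × 10^-17 M

[S^2-] ≈ 6.17 x 10^-17 M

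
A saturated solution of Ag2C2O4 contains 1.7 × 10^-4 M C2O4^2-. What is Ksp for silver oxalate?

Ag2C2O4(s) ⇌ 2 Ag^+ + C2O4^2-
Stoichiometry gives [Ag^+] = (2/1)[C2O4^2-] = 3.40 × 10^-4 M.
Ksp = [Ag^+]^2[C2O4^2-]
Ksp = (3.40 x 10^-4)^2 × 1.7 × 10^-4 = 2.0 × 10^-11

2.0 × 10^-11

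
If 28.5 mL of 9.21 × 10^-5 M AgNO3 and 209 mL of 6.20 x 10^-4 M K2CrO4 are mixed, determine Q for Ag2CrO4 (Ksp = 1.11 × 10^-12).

Total volume = 28.5 + 209 = 237.5 mL.
[Ag^+] = 9.21 x 10^-5 × (28.5/237.5) = 1.105 × 10^-5 M
[CrO4^2-] = 6.20 × 10^-4 × (209/237.5) = 5.456 × 10^-4 M
Ag2CrO4(s) ⇌ 2 Ag^+ + CrO4^2-, so Q = [Ag^+]^2[CrO4^2-]
Q = (1.105 x 10^-5)^2(5.456 × 10^-4) = 6.66 × 10^-14
Q < Ksp, so no precipitate of Ag2CrO4 forms.

6.66e-14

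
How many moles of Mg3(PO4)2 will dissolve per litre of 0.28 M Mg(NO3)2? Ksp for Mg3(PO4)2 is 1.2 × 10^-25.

s ≈ 1.2e-12 M

Mg3(PO4)2(s) ⇌ 3 Mg^2+ + 2 PO4^3-
Ksp = [Mg^2+]^3[PO4^3-]^2
Let s = moles of Mg3(PO4)2 that dissolve per litre. [Mg^2+] = 0.28 + 3s ≈ 0.28, [PO4^3-] = 2s (Ksp is small, so little additional dissolves).
Ksp ≈ (0.28)^3 × (2s)^2
s = 1.2 x 10^-12 M
Check: 3s = 3.5 × 10^-12 ≪ 0.28, so the approximation is valid.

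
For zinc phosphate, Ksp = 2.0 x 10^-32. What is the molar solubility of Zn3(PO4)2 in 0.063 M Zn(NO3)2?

Zn3(PO4)2(s) ⇌ 3 Zn^2+(aq) + 2 PO4^3-(aq)
Ksp = [Zn^2+]^3[PO4^3-]^2
Let s be the molar solubility in this solution. [Zn^2+] = 0.063 + 3s ≈ 0.063, [PO4^3-] = 2s (common-ion effect: Zn^2+ is already 0.063 M).
Ksp ≈ (0.063)^3 × (2s)^2
s = 4.5 x 10^-15 M
Check: 3s = 1.3 × 10^-14 ≪ 0.063, so the approximation is valid.

s = 4.5 × 10^-15 M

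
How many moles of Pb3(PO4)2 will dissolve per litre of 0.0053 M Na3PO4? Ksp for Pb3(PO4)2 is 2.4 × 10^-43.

Pb3(PO4)2(s) ⇌ 3 Pb^2+(aq) + 2 PO4^3-(aq)
Ksp = [Pb^2+]^3[PO4^3-]^2
If s mol/L dissolves here, [Pb^2+] = 3s, [PO4^3-] = 0.0053 + 2s ≈ 0.0053 (Ksp is small, so little additional dissolves).
Ksp ≈ (3s)^3 × (0.0053)^2
s = 6.8 × 10^-14 M
Check: 2s = 1.4 × 10^-13 ≪ 0.0053, so the approximation is valid.

s ≈ 6.8e-14 M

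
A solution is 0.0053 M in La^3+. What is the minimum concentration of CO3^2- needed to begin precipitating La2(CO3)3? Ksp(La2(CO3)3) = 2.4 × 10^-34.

[CO3^2-] = 2.0 × 10^-10 M

La2(CO3)3(s) <=> 2 La^3+(aq) + 3 CO3^2-(aq)
Ksp = [La^3+]^2[CO3^2-]^3
Precipitation begins when Q = Ksp. With [La^3+] = 0.0053 M:
2.4 × 10^-34 = (0.0053)^2 × [CO3^2-]^3
[CO3^2-] = (2.4 × 10^-34 / 2.81 × 10^-5)^(1/3) = 2.0 × 10^-10 M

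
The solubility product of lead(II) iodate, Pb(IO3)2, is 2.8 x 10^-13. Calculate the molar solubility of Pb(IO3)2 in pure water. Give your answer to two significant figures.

Pb(IO3)2(s) <=> Pb^2+ + 2 IO3^-
Ksp = [Pb^2+][IO3^-]^2
For each mole of Pb(IO3)2 that dissolves: [Pb^2+] = s, [IO3^-] = 2s.
Ksp = s(2s)^2 = 4s^3
Solving, s = (2.8 x 10^-13/4)^(1/3) = 4.1 × 10^-5 M

s = 4.1 × 10^-5 M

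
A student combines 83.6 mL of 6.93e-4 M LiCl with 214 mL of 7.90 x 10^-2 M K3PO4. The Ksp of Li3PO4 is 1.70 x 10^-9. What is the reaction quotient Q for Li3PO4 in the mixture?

Q = 4.19 x 10^-13

Total volume = 83.6 + 214 = 297.6 mL.
[Li^+] = 6.93 × 10^-4 × (83.6/297.6) = 1.947 × 10^-4 M
[PO4^3-] = 7.90 × 10^-2 × (214/297.6) = 5.681 x 10^-2 M
Li3PO4(s) ⇌ 3 Li^+(aq) + PO4^3-(aq), so Q = [Li^+]^3[PO4^3-]
Q = (1.947 x 10^-4)^3(5.681 × 10^-2) = 4.19 × 10^-13
Q < Ksp, so no precipitate of Li3PO4 forms.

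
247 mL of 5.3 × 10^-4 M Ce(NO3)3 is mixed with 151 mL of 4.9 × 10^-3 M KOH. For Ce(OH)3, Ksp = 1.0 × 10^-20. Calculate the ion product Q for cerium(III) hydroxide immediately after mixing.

Total volume = 247 + 151 = 398 mL.
[Ce^3+] = 5.3 × 10^-4 × (247/398) = 3.29 × 10^-4 M
[OH^-] = 4.9 × 10^-3 × (151/398) = 1.86 × 10^-3 M
Ce(OH)3(s) <=> Ce^3+ + 3 OH^-, so Q = [Ce^3+][OH^-]^3
Q = (3.29 x 10^-4)(1.86 x 10^-3)^3 = 2.1 × 10^-12
Q > Ksp, so Ce(OH)3 will precipitate.

2.1 × 10^-12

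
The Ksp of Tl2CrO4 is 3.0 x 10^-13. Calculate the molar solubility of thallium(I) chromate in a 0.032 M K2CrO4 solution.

Tl2CrO4(s) ⇌ 2 Tl^+(aq) + CrO4^2-(aq)
Ksp = [Tl^+]^2[CrO4^2-]
Let s = moles of Tl2CrO4 that dissolve per litre. [Tl^+] = 2s, [CrO4^2-] = 0.032 + s ≈ 0.032 (since CrO4^2- from K2CrO4 dominates).
Ksp ≈ (2s)^2 × 0.032
s = 1.5 × 10^-6 M
Check: s = 1.5 x 10^-6 ≪ 0.032, so the approximation is valid.

1.5e-6 M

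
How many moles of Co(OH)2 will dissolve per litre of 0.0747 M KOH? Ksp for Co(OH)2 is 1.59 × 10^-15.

Co(OH)2(s) <=> Co^2+(aq) + 2 OH^-(aq)
Ksp = [Co^2+][OH^-]^2
If s mol/L dissolves here, [Co^2+] = s, [OH^-] = 0.0747 + 2s ≈ 0.0747 (Ksp is small, so little additional dissolves).
Ksp ≈ s × (0.0747)^2
s = 2.85 × 10^-13 M
Check: 2s = 5.7 × 10^-13 ≪ 0.0747, so the approximation is valid.

s ≈ 2.85 x 10^-13 M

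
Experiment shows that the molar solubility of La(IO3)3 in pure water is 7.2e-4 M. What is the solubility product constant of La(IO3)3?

La(IO3)3(s) ⇌ La^3+ + 3 IO3^-
If s mol/L of La(IO3)3 dissolves, [La^3+] = s and [IO3^-] = 3s.
Ksp = [La^3+][IO3^-]^3
Ksp = s(3s)^3 = 27s^4
Ksp = 27 × (7.2 × 10^-4)^4 = 7.3 × 10^-12

7.3 × 10^-12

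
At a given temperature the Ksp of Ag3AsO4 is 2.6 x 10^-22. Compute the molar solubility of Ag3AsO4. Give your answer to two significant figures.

Ag3AsO4(s) ⇌ 3 Ag^+(aq) + AsO4^3-(aq)
Ksp = [Ag^+]^3[AsO4^3-]
With molar solubility s: [Ag^+] = 3s, [AsO4^3-] = s.
Ksp = (3s)^3s = 27s^4
Solving, s = (2.6 x 10^-22/27)^(1/4) = 1.8 x 10^-6 M

1.8 × 10^-6 M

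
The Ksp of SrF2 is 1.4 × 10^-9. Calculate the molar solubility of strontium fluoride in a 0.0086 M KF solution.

s = 1.9 x 10^-5 M

SrF2(s) <=> Sr^2+(aq) + 2 F^-(aq)
Ksp = [Sr^2+][F^-]^2
Let s = moles of SrF2 that dissolve per litre. [Sr^2+] = s, [F^-] = 0.0086 + 2s ≈ 0.0086 (common-ion effect: F^- is already 0.0086 M).
Ksp ≈ s × (0.0086)^2
s = 1.9 × 10^-5 M
Check: 2s = 3.8 x 10^-5 ≪ 0.0086, so the approximation is valid.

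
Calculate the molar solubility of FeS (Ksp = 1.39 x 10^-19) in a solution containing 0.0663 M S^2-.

s ≈ 2.10 x 10^-18 M

FeS(s) ⇌ Fe^2+(aq) + S^2-(aq)
Ksp = [Fe^2+][S^2-]
If s mol/L dissolves here, [Fe^2+] = s, [S^2-] = 0.0663 + s ≈ 0.0663 (since the S^2- already present dominates).
Ksp ≈ s × 0.0663
s = 2.10 × 10^-18 M
Check: s = 2.1 x 10^-18 ≪ 0.0663, so the approximation is valid.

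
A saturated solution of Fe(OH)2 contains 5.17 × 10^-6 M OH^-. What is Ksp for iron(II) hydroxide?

Fe(OH)2(s) <=> Fe^2+(aq) + 2 OH^-(aq)
Stoichiometry gives [Fe^2+] = (1/2)[OH^-] = 2.585 × 10^-6 M.
Ksp = [Fe^2+][OH^-]^2
Ksp = 2.585 × 10^-6 × (5.17 × 10^-6)^2 = 6.91 × 10^-17

Ksp = 6.91e-17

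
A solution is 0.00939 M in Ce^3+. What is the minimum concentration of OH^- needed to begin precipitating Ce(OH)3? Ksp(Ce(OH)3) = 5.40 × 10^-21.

Ce(OH)3(s) ⇌ Ce^3+ + 3 OH^-
Ksp = [Ce^3+][OH^-]^3
Precipitation begins when Q = Ksp. With [Ce^3+] = 0.00939 M:
5.40 × 10^-21 = (0.00939) × [OH^-]^3
[OH^-] = (5.40 × 10^-21 / 9.39 × 10^-3)^(1/3) = 8.32 × 10^-7 M

8.32e-7 M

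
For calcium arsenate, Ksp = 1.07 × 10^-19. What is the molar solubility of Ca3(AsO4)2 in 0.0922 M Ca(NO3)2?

s ≈ 5.84 × 10^-9 M

Ca3(AsO4)2(s) ⇌ 3 Ca^2+(aq) + 2 AsO4^3-(aq)
Ksp = [Ca^2+]^3[AsO4^3-]^2
Let s = moles of Ca3(AsO4)2 that dissolve per litre. [Ca^2+] = 0.0922 + 3s ≈ 0.0922, [AsO4^3-] = 2s (Ksp is small, so little additional dissolves).
Ksp ≈ (0.0922)^3 × (2s)^2
s = 5.84 x 10^-9 M
Check: 3s = 1.8 x 10^-8 ≪ 0.0922, so the approximation is valid.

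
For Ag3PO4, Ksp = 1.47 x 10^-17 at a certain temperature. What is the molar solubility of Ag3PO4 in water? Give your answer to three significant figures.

Ag3PO4(s) ⇌ 3 Ag^+ + PO4^3-
Ksp = [Ag^+]^3[PO4^3-]
For each mole of Ag3PO4 that dissolves: [Ag^+] = 3s, [PO4^3-] = s.
So Ksp = (3s)^3 × s = 27s^4
s = (1.47 x 10^-17 / 27)^(1/4) = 2.72 x 10^-5 M

s = 2.72e-5 M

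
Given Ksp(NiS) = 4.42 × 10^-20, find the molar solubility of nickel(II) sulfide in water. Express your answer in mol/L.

NiS(s) ⇌ Ni^2+(aq) + S^2-(aq)
Ksp = [Ni^2+][S^2-]
For each mole of NiS that dissolves: [Ni^2+] = s, [S^2-] = s.
Ksp = (s)(s) = s^2
s = √(4.42 × 10^-20) = 2.10 × 10^-10 M

2.10 x 10^-10 M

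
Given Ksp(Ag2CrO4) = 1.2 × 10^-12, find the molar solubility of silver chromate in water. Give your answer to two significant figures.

Ag2CrO4(s) ⇌ 2 Ag^+ + CrO4^2-
Ksp = [Ag^+]^2[CrO4^2-]
Let s = molar solubility. Then [Ag^+] = 2s and [CrO4^2-] = s.
Ksp = (2s)^2s = 4s^3
Solving, s = (1.2 × 10^-12/4)^(1/3) = 6.7 x 10^-5 M

s = 6.7 x 10^-5 M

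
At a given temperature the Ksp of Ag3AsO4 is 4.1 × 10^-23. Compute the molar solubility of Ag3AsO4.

Ag3AsO4(s) ⇌ 3 Ag^+(aq) + AsO4^3-(aq)
Ksp = [Ag^+]^3[AsO4^3-]
Let s = molar solubility. Then [Ag^+] = 3s and [AsO4^3-] = s.
So Ksp = (3s)^3 × s = 27s^4
s = (4.1 × 10^-23 / 27)^(1/4) = 1.1 × 10^-6 M

s = 1.1e-6 M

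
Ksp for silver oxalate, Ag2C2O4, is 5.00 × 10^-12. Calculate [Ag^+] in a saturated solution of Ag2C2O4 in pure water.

Ag2C2O4(s) ⇌ 2 Ag^+(aq) + C2O4^2-(aq)
Ksp = [Ag^+]^2[C2O4^2-]
If s mol/L of Ag2C2O4 dissolves, [Ag^+] = 2s and [C2O4^2-] = s.
So Ksp = (2s)^2 × s = 4s^3
Solving, s = (5.00 × 10^-12/4)^(1/3) = 1.077 x 10^-4 M
[Ag^+] = 2s = 2.15 × 10^-4 M

2.15 × 10^-4 M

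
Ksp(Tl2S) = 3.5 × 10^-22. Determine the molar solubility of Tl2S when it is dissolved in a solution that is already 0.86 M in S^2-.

1.0 x 10^-11 M

Tl2S(s) ⇌ 2 Tl^+ + S^2-
Ksp = [Tl^+]^2[S^2-]
Let s be the molar solubility in this solution. [Tl^+] = 2s, [S^2-] = 0.86 + s ≈ 0.86 (common-ion effect: S^2- is already 0.86 M).
Ksp ≈ (2s)^2 × 0.86
s = 1.0 × 10^-11 M
Check: s = 1.0 × 10^-11 ≪ 0.86, so the approximation is valid.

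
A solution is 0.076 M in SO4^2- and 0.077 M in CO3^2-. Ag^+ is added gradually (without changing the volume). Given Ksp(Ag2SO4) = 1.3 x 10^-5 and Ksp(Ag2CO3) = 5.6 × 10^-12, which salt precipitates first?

Ag2CO3

Each salt begins to precipitate when Q = Ksp, i.e. when [Ag^+] reaches its threshold.
For Ag2SO4: 1.3 x 10^-5 = 0.076 × [Ag^+]^2  ⇒  [Ag^+] = 1.3 × 10^-2 M.
For Ag2CO3: 5.6 × 10^-12 = 0.077 × [Ag^+]^2  ⇒  [Ag^+] = 8.5 × 10^-6 M.
The salt with the lower threshold [Ag^+] precipitates first: Ag2CO3.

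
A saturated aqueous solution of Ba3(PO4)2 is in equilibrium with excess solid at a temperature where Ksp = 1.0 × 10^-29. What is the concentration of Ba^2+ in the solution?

Ba3(PO4)2(s) ⇌ 3 Ba^2+ + 2 PO4^3-
Ksp = [Ba^2+]^3[PO4^3-]^2
With molar solubility s: [Ba^2+] = 3s, [PO4^3-] = 2s.
Substituting: Ksp = (3s)^3(2s)^2 = 108s^5
Solving, s = (1.0 × 10^-29/108)^(1/5) = 6.21 × 10^-7 M
[Ba^2+] = 3s = 1.9 × 10^-6 M

[Ba^2+] = 1.9 × 10^-6 M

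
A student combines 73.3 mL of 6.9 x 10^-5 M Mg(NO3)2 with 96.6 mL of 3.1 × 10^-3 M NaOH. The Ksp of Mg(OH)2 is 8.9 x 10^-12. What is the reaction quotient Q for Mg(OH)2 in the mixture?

9.2 × 10^-11

Total volume = 73.3 + 96.6 = 169.9 mL.
[Mg^2+] = 6.9 x 10^-5 × (73.3/169.9) = 2.98 x 10^-5 M
[OH^-] = 3.1 × 10^-3 × (96.6/169.9) = 1.76 × 10^-3 M
Mg(OH)2(s) <=> Mg^2+(aq) + 2 OH^-(aq), so Q = [Mg^2+][OH^-]^2
Q = (2.98 × 10^-5)(1.76 × 10^-3)^2 = 9.2 × 10^-11
Q > Ksp, so Mg(OH)2 will precipitate.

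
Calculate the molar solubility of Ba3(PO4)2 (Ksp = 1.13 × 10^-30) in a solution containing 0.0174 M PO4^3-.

s = 5.17 x 10^-10 M

Ba3(PO4)2(s) <=> 3 Ba^2+ + 2 PO4^3-
Ksp = [Ba^2+]^3[PO4^3-]^2
Let s = moles of Ba3(PO4)2 that dissolve per litre. [Ba^2+] = 3s, [PO4^3-] = 0.0174 + 2s ≈ 0.0174 (since the PO4^3- already present dominates).
Ksp ≈ (3s)^3 × (0.0174)^2
s = 5.17 x 10^-10 M
Check: 2s = 1.0 × 10^-9 ≪ 0.0174, so the approximation is valid.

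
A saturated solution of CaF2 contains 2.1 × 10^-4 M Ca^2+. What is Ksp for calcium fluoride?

CaF2(s) ⇌ Ca^2+ + 2 F^-
Stoichiometry gives [F^-] = (2/1)[Ca^2+] = 4.20 × 10^-4 M.
Ksp = [Ca^2+][F^-]^2
Ksp = 2.1 × 10^-4 × (4.20 × 10^-4)^2 = 3.7 × 10^-11

3.7 x 10^-11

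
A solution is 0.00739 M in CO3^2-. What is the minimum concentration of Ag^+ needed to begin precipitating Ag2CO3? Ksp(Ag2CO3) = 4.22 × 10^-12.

2.39e-5 M

Ag2CO3(s) ⇌ 2 Ag^+(aq) + CO3^2-(aq)
Ksp = [Ag^+]^2[CO3^2-]
Precipitation begins when Q = Ksp. With [CO3^2-] = 0.00739 M:
4.22 × 10^-12 = (0.00739) × [Ag^+]^2
[Ag^+] = (4.22 × 10^-12 / 7.39 x 10^-3)^(1/2) = 2.39 × 10^-5 M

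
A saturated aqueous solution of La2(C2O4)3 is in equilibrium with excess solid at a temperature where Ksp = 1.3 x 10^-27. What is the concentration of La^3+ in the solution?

La2(C2O4)3(s) ⇌ 2 La^3+ + 3 C2O4^2-
Ksp = [La^3+]^2[C2O4^2-]^3
For each mole of La2(C2O4)3 that dissolves: [La^3+] = 2s, [C2O4^2-] = 3s.
Substituting: Ksp = (2s)^2(3s)^3 = 108s^5
s^5 = 1.3 x 10^-27 / 108, so s = 1.64 × 10^-6 M
[La^3+] = 2s = 3.3 × 10^-6 M

3.3e-6 M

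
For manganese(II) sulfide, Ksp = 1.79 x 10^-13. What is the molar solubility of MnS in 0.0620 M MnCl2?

s = 2.89 × 10^-12 M

MnS(s) ⇌ Mn^2+ + S^2-
Ksp = [Mn^2+][S^2-]
Let s be the molar solubility in this solution. [Mn^2+] = 0.0620 + s ≈ 0.0620, [S^2-] = s (since Mn^2+ from MnCl2 dominates).
Ksp ≈ 0.0620 × s
s = 2.89 × 10^-12 M
Check: s = 2.9 × 10^-12 ≪ 0.0620, so the approximation is valid.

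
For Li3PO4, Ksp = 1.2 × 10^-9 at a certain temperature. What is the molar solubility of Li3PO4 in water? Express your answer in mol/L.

Li3PO4(s) ⇌ 3 Li^+ + PO4^3-
Ksp = [Li^+]^3[PO4^3-]
For each mole of Li3PO4 that dissolves: [Li^+] = 3s, [PO4^3-] = s.
So Ksp = (3s)^3 × s = 27s^4
s^4 = 1.2 × 10^-9 / 27, so s = 2.6 × 10^-3 M

s ≈ 2.6 × 10^-3 M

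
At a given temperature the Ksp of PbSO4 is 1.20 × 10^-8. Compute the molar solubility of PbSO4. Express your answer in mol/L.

PbSO4(s) ⇌ Pb^2+ + SO4^2-
Ksp = [Pb^2+][SO4^2-]
For each mole of PbSO4 that dissolves: [Pb^2+] = s, [SO4^2-] = s.
Ksp = s^2
s = (1.20 × 10^-8)^(1/2) = 1.10 × 10^-4 M

s ≈ 1.10 × 10^-4 M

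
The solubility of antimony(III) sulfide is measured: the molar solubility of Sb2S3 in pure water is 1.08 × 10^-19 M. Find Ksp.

Ksp = 1.59 × 10^-93

Sb2S3(s) ⇌ 2 Sb^3+(aq) + 3 S^2-(aq)
If s mol/L of Sb2S3 dissolves, [Sb^3+] = 2s and [S^2-] = 3s.
Ksp = [Sb^3+]^2[S^2-]^3
So Ksp = (2s)^2 × (3s)^3 = 108s^5
Ksp = 108 × (1.08 × 10^-19)^5 = 1.59 × 10^-93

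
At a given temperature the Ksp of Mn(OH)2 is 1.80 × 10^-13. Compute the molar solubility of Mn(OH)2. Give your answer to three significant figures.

Mn(OH)2(s) ⇌ Mn^2+ + 2 OH^-
Ksp = [Mn^2+][OH^-]^2
For each mole of Mn(OH)2 that dissolves: [Mn^2+] = s, [OH^-] = 2s.
Substituting: Ksp = s(2s)^2 = 4s^3
s^3 = 1.80 × 10^-13 / 4, so s = 3.56 × 10^-5 M

s ≈ 3.56 × 10^-5 M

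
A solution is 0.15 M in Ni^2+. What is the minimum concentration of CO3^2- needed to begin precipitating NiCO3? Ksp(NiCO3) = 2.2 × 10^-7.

NiCO3(s) ⇌ Ni^2+ + CO3^2-
Ksp = [Ni^2+][CO3^2-]
Precipitation begins when Q = Ksp. With [Ni^2+] = 0.15 M:
2.2 × 10^-7 = (0.15) × [CO3^2-]
[CO3^2-] = (2.2 × 10^-7 / 1.5 × 10^-1) = 1.5 × 10^-6 M

1.5e-6 M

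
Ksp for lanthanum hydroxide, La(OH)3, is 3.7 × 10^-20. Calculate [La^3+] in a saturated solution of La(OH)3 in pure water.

La(OH)3(s) ⇌ La^3+ + 3 OH^-
Ksp = [La^3+][OH^-]^3
For each mole of La(OH)3 that dissolves: [La^3+] = s, [OH^-] = 3s.
Substituting: Ksp = s(3s)^3 = 27s^4
s^4 = 3.7 × 10^-20 / 27, so s = 6.08 x 10^-6 M
[La^3+] = s = 6.1 × 10^-6 M

[La^3+] = 6.1 x 10^-6 M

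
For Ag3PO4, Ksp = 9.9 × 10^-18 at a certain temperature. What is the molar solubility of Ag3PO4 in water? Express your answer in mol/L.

s = 2.5 x 10^-5 M

Ag3PO4(s) ⇌ 3 Ag^+(aq) + PO4^3-(aq)
Ksp = [Ag^+]^3[PO4^3-]
With molar solubility s: [Ag^+] = 3s, [PO4^3-] = s.
Substituting: Ksp = (3s)^3s = 27s^4
Solving, s = (9.9 × 10^-18/27)^(1/4) = 2.5 × 10^-5 M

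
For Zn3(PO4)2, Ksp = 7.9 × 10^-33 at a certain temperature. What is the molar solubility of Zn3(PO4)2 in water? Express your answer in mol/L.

Zn3(PO4)2(s) ⇌ 3 Zn^2+ + 2 PO4^3-
Ksp = [Zn^2+]^3[PO4^3-]^2
Let s = molar solubility. Then [Zn^2+] = 3s and [PO4^3-] = 2s.
Ksp = (3s)^3(2s)^2 = 108s^5
s = (7.9 × 10^-33 / 108)^(1/5) = 1.5 × 10^-7 M

1.5 x 10^-7 M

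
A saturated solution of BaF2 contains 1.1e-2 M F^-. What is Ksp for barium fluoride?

BaF2(s) ⇌ Ba^2+(aq) + 2 F^-(aq)
Stoichiometry gives [Ba^2+] = (1/2)[F^-] = 5.50 × 10^-3 M.
Ksp = [Ba^2+][F^-]^2
Ksp = 5.50 x 10^-3 × (1.1 x 10^-2)^2 = 6.7 × 10^-7

Ksp ≈ 6.7 × 10^-7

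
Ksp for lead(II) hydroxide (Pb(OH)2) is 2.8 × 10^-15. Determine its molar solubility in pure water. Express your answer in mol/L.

Pb(OH)2(s) ⇌ Pb^2+(aq) + 2 OH^-(aq)
Ksp = [Pb^2+][OH^-]^2
Let s = molar solubility. Then [Pb^2+] = s and [OH^-] = 2s.
So Ksp = s × (2s)^2 = 4s^3
s = (2.8 × 10^-15 / 4)^(1/3) = 8.9 × 10^-6 M

8.9e-6 M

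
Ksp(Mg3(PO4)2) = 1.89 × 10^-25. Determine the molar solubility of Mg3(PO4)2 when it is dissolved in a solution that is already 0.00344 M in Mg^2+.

Mg3(PO4)2(s) <=> 3 Mg^2+(aq) + 2 PO4^3-(aq)
Ksp = [Mg^2+]^3[PO4^3-]^2
Let s = moles of Mg3(PO4)2 that dissolve per litre. [Mg^2+] = 0.00344 + 3s ≈ 0.00344, [PO4^3-] = 2s (common-ion effect: Mg^2+ is already 0.00344 M).
Ksp ≈ (0.00344)^3 × (2s)^2
s = 1.08 × 10^-9 M
Check: 3s = 3.2 x 10^-9 ≪ 0.00344, so the approximation is valid.

s = 1.08e-9 M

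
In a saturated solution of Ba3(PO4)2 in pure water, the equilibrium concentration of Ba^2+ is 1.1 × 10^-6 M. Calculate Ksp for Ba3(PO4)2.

Ksp ≈ 7.2e-31

Ba3(PO4)2(s) ⇌ 3 Ba^2+(aq) + 2 PO4^3-(aq)
Stoichiometry gives [PO4^3-] = (2/3)[Ba^2+] = 7.33 × 10^-7 M.
Ksp = [Ba^2+]^3[PO4^3-]^2
Ksp = (1.1 x 10^-6)^3 × (7.33 x 10^-7)^2 = 7.2 × 10^-31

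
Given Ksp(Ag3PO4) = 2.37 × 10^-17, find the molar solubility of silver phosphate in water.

3.06 × 10^-5 M

Ag3PO4(s) <=> 3 Ag^+(aq) + PO4^3-(aq)
Ksp = [Ag^+]^3[PO4^3-]
With molar solubility s: [Ag^+] = 3s, [PO4^3-] = s.
Ksp = (3s)^3s = 27s^4
s^4 = 2.37 × 10^-17 / 27, so s = 3.06 × 10^-5 M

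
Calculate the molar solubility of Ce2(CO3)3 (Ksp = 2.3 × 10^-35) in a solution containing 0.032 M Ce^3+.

9.4 × 10^-12 M

Ce2(CO3)3(s) ⇌ 2 Ce^3+(aq) + 3 CO3^2-(aq)
Ksp = [Ce^3+]^2[CO3^2-]^3
If s mol/L dissolves here, [Ce^3+] = 0.032 + 2s ≈ 0.032, [CO3^2-] = 3s (Ksp is small, so little additional dissolves).
Ksp ≈ (0.032)^2 × (3s)^3
s = 9.4 × 10^-12 M
Check: 2s = 1.9 x 10^-11 ≪ 0.032, so the approximation is valid.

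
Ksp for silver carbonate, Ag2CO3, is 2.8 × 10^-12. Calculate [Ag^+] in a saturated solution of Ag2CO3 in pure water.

Ag2CO3(s) ⇌ 2 Ag^+ + CO3^2-
Ksp = [Ag^+]^2[CO3^2-]
Let s = molar solubility. Then [Ag^+] = 2s and [CO3^2-] = s.
Substituting: Ksp = (2s)^2s = 4s^3
Solving, s = (2.8 × 10^-12/4)^(1/3) = 8.88 x 10^-5 M
[Ag^+] = 2s = 1.8 x 10^-4 M

[Ag^+] = 1.8e-4 M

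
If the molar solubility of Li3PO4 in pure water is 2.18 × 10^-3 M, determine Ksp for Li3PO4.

6.10 x 10^-10

Li3PO4(s) <=> 3 Li^+(aq) + PO4^3-(aq)
If s mol/L of Li3PO4 dissolves, [Li^+] = 3s and [PO4^3-] = s.
Ksp = [Li^+]^3[PO4^3-]
Ksp = (3s)^3s = 27s^4
With s = 2.18 x 10^-3: Ksp = 6.10 × 10^-10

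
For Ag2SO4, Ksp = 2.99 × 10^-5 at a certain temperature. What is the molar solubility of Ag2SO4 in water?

Ag2SO4(s) ⇌ 2 Ag^+(aq) + SO4^2-(aq)
Ksp = [Ag^+]^2[SO4^2-]
Let s = molar solubility. Then [Ag^+] = 2s and [SO4^2-] = s.
Substituting: Ksp = (2s)^2s = 4s^3
s^3 = 2.99 × 10^-5 / 4, so s = 1.96 × 10^-2 M

s = 1.96 x 10^-2 M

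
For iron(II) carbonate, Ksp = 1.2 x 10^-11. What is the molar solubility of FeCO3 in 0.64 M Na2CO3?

FeCO3(s) ⇌ Fe^2+(aq) + CO3^2-(aq)
Ksp = [Fe^2+][CO3^2-]
If s mol/L dissolves here, [Fe^2+] = s, [CO3^2-] = 0.64 + s ≈ 0.64 (common-ion effect: CO3^2- is already 0.64 M).
Ksp ≈ s × 0.64
s = 1.9 × 10^-11 M
Check: s = 1.9 × 10^-11 ≪ 0.64, so the approximation is valid.

1.9 x 10^-11 M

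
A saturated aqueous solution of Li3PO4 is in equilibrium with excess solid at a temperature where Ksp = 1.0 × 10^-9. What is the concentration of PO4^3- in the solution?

Li3PO4(s) ⇌ 3 Li^+(aq) + PO4^3-(aq)
Ksp = [Li^+]^3[PO4^3-]
For each mole of Li3PO4 that dissolves: [Li^+] = 3s, [PO4^3-] = s.
So Ksp = (3s)^3 × s = 27s^4
Solving, s = (1.0 × 10^-9/27)^(1/4) = 2.47 × 10^-3 M
[PO4^3-] = s = 2.5 × 10^-3 M

[PO4^3-] = 2.5e-3 M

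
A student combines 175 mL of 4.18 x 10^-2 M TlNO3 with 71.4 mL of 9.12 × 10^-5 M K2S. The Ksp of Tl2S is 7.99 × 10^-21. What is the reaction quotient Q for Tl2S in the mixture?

Q ≈ 2.33 × 10^-8

Total volume = 175 + 71.4 = 246.4 mL.
[Tl^+] = 4.18 x 10^-2 × (175/246.4) = 2.969 x 10^-2 M
[S^2-] = 9.12 × 10^-5 × (71.4/246.4) = 2.643 × 10^-5 M
Tl2S(s) ⇌ 2 Tl^+(aq) + S^2-(aq), so Q = [Tl^+]^2[S^2-]
Q = (2.969 × 10^-2)^2(2.643 × 10^-5) = 2.33 × 10^-8
Q > Ksp, so Tl2S will precipitate.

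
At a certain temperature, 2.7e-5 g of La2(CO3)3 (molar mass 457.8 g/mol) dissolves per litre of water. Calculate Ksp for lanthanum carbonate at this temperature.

Molar solubility s = (2.7 × 10^-5 g/L) / (457.8 g/mol) = 5.90 x 10^-8 M.
La2(CO3)3(s) <=> 2 La^3+(aq) + 3 CO3^2-(aq)
With molar solubility s: [La^3+] = 2s, [CO3^2-] = 3s.
Ksp = [La^3+]^2[CO3^2-]^3
So Ksp = (2s)^2 × (3s)^3 = 108s^5
Ksp = 108 × (5.90 × 10^-8)^5 = 7.7 × 10^-35

Ksp ≈ 7.7 × 10^-35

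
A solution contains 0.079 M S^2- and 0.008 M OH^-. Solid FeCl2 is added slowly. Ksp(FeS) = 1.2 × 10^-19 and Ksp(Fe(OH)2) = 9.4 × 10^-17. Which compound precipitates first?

Precipitation of each salt starts when its ion product equals its Ksp.
For FeS: 1.2 × 10^-19 = 0.079 × [Fe^2+]  ⇒  [Fe^2+] = 1.5 x 10^-18 M.
For Fe(OH)2: 9.4 × 10^-17 = (0.008)^2 × [Fe^2+]  ⇒  [Fe^2+] = 1.5 × 10^-12 M.
The salt with the lower threshold [Fe^2+] precipitates first: FeS.

FeS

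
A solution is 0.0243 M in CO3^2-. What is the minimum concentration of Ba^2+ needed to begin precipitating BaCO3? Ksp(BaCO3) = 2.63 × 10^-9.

[Ba^2+] = 1.08 × 10^-7 M

BaCO3(s) ⇌ Ba^2+ + CO3^2-
Ksp = [Ba^2+][CO3^2-]
Precipitation begins when Q = Ksp. With [CO3^2-] = 0.0243 M:
2.63 × 10^-9 = (0.0243) × [Ba^2+]
[Ba^2+] = (2.63 × 10^-9 / 2.43 x 10^-2) = 1.08 × 10^-7 M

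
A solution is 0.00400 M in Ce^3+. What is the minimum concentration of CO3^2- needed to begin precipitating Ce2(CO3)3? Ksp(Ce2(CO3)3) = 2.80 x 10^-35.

[CO3^2-] = 1.21 × 10^-10 M

Ce2(CO3)3(s) <=> 2 Ce^3+(aq) + 3 CO3^2-(aq)
Ksp = [Ce^3+]^2[CO3^2-]^3
Precipitation begins when Q = Ksp. With [Ce^3+] = 0.00400 M:
2.80 x 10^-35 = (0.00400)^2 × [CO3^2-]^3
[CO3^2-] = (2.80 x 10^-35 / 1.600 × 10^-5)^(1/3) = 1.21 x 10^-10 M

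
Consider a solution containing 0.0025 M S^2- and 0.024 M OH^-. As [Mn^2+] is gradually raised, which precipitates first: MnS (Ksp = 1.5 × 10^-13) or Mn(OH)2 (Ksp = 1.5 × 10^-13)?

Precipitation of each salt starts when its ion product equals its Ksp.
For MnS: 1.5 × 10^-13 = 0.0025 × [Mn^2+]  ⇒  [Mn^2+] = 6.0 x 10^-11 M.
For Mn(OH)2: 1.5 × 10^-13 = (0.024)^2 × [Mn^2+]  ⇒  [Mn^2+] = 2.6 x 10^-10 M.
The salt with the lower threshold [Mn^2+] precipitates first: MnS.

MnS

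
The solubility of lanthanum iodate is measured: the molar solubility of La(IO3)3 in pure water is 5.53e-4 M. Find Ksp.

Ksp = 2.53 x 10^-12

La(IO3)3(s) ⇌ La^3+(aq) + 3 IO3^-(aq)
If s mol/L of La(IO3)3 dissolves, [La^3+] = s and [IO3^-] = 3s.
Ksp = [La^3+][IO3^-]^3
So Ksp = s × (3s)^3 = 27s^4
Ksp = 27 × (5.53 × 10^-4)^4 = 2.53 x 10^-12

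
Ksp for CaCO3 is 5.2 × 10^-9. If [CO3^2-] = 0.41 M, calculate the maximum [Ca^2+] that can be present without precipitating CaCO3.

[Ca^2+] ≈ 1.3e-8 M

CaCO3(s) ⇌ Ca^2+ + CO3^2-
Ksp = [Ca^2+][CO3^2-]
Precipitation begins when Q = Ksp. With [CO3^2-] = 0.41 M:
5.2 × 10^-9 = (0.41) × [Ca^2+]
[Ca^2+] = (5.2 × 10^-9 / 4.1 x 10^-1) = 1.3 x 10^-8 M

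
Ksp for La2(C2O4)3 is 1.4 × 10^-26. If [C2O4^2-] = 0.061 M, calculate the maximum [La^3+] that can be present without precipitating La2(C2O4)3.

[La^3+] = 7.9 × 10^-12 M

La2(C2O4)3(s) ⇌ 2 La^3+(aq) + 3 C2O4^2-(aq)
Ksp = [La^3+]^2[C2O4^2-]^3
Precipitation begins when Q = Ksp. With [C2O4^2-] = 0.061 M:
1.4 × 10^-26 = (0.061)^3 × [La^3+]^2
[La^3+] = (1.4 × 10^-26 / 2.27 × 10^-4)^(1/2) = 7.9 × 10^-12 M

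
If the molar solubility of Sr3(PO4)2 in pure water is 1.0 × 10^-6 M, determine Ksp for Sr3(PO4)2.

Sr3(PO4)2(s) <=> 3 Sr^2+ + 2 PO4^3-
Let s = molar solubility. Then [Sr^2+] = 3s and [PO4^3-] = 2s.
Ksp = [Sr^2+]^3[PO4^3-]^2
Substituting: Ksp = (3s)^3(2s)^2 = 108s^5
Ksp = 108 × (1.0 × 10^-6)^5 = 1.1 x 10^-28

Ksp = 1.1 × 10^-28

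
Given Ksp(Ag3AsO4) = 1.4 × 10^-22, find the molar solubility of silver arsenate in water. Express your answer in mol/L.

s ≈ 1.5 × 10^-6 M

Ag3AsO4(s) ⇌ 3 Ag^+ + AsO4^3-
Ksp = [Ag^+]^3[AsO4^3-]
For each mole of Ag3AsO4 that dissolves: [Ag^+] = 3s, [AsO4^3-] = s.
Ksp = (3s)^3s = 27s^4
s^4 = 1.4 × 10^-22 / 27, so s = 1.5 × 10^-6 M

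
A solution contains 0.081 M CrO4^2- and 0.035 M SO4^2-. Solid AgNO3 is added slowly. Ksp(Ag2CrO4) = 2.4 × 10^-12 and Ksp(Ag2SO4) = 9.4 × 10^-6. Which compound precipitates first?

Each salt begins to precipitate when Q = Ksp, i.e. when [Ag^+] reaches its threshold.
For Ag2CrO4: 2.4 × 10^-12 = 0.081 × [Ag^+]^2  ⇒  [Ag^+] = 5.4 x 10^-6 M.
For Ag2SO4: 9.4 × 10^-6 = 0.035 × [Ag^+]^2  ⇒  [Ag^+] = 1.6 × 10^-2 M.
The salt with the lower threshold [Ag^+] precipitates first: Ag2CrO4.

Ag2CrO4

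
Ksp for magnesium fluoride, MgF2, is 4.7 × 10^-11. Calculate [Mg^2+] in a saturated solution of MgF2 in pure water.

MgF2(s) <=> Mg^2+(aq) + 2 F^-(aq)
Ksp = [Mg^2+][F^-]^2
With molar solubility s: [Mg^2+] = s, [F^-] = 2s.
Ksp = s(2s)^2 = 4s^3
s^3 = 4.7 × 10^-11 / 4, so s = 2.27 × 10^-4 M
[Mg^2+] = s = 2.3 x 10^-4 M

[Mg^2+] = 2.3 × 10^-4 M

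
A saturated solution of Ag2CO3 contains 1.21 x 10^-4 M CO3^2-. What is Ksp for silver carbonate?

Ksp ≈ 7.09 × 10^-12

Ag2CO3(s) ⇌ 2 Ag^+(aq) + CO3^2-(aq)
Stoichiometry gives [Ag^+] = (2/1)[CO3^2-] = 2.420 × 10^-4 M.
Ksp = [Ag^+]^2[CO3^2-]
Ksp = (2.420 x 10^-4)^2 × 1.21 × 10^-4 = 7.09 × 10^-12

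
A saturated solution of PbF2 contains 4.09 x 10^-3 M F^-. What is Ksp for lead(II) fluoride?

PbF2(s) <=> Pb^2+(aq) + 2 F^-(aq)
Stoichiometry gives [Pb^2+] = (1/2)[F^-] = 2.045 x 10^-3 M.
Ksp = [Pb^2+][F^-]^2
Ksp = 2.045 × 10^-3 × (4.09 × 10^-3)^2 = 3.42 x 10^-8

Ksp ≈ 3.42e-8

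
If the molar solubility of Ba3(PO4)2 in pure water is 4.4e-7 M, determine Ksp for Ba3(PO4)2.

Ksp = 1.8 × 10^-30

Ba3(PO4)2(s) ⇌ 3 Ba^2+(aq) + 2 PO4^3-(aq)
If s mol/L of Ba3(PO4)2 dissolves, [Ba^2+] = 3s and [PO4^3-] = 2s.
Ksp = [Ba^2+]^3[PO4^3-]^2
Ksp = (3s)^3(2s)^2 = 108s^5
Ksp = 108 × (4.4 × 10^-7)^5 = 1.8 × 10^-30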